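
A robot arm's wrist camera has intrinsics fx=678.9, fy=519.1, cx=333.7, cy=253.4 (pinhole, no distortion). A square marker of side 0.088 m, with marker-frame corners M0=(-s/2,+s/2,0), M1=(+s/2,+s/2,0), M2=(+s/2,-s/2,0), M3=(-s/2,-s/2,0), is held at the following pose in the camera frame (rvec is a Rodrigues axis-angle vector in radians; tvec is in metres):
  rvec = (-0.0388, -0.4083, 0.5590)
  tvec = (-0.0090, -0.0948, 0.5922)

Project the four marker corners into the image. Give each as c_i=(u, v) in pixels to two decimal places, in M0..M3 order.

Intrinsics K: fx=678.9, fy=519.1, cx=333.7, cy=253.4
Marker side s = 0.088 m; corners in marker frame (Z=0):
  M0 = (-0.0440, +0.0440, 0)
  M1 = (+0.0440, +0.0440, 0)
  M2 = (+0.0440, -0.0440, 0)
  M3 = (-0.0440, -0.0440, 0)
rvec = (-0.0388, -0.4083, 0.5590), |rvec| = θ = 0.69332 rad = 39.724°
Rodrigues: sinθ=0.63910, 1−cosθ=0.23087; R = I + sinθ·[k]× + (1−cosθ)·[k]×²:
    [+0.76985 -0.50767 -0.38678]
    [+0.52289 +0.84920 -0.07386]
    [+0.36595 -0.14539 +0.91921]
t = (-0.0090, -0.0948, 0.5922) m
M0: Pc = R·M0+t = (-0.06521, -0.08044, +0.56970); u = 678.9·(-0.06521)/0.56970 + 333.7 = 255.9896, v = 519.1·(-0.08044)/0.56970 + 253.4 = 180.1025
M1: Pc = R·M1+t = (+0.00254, -0.03443, +0.60190); u = 678.9·(+0.00254)/0.60190 + 333.7 = 336.5603, v = 519.1·(-0.03443)/0.60190 + 253.4 = 223.7080
M2: Pc = R·M2+t = (+0.04721, -0.10916, +0.61470); u = 678.9·(+0.04721)/0.61470 + 333.7 = 385.8418, v = 519.1·(-0.10916)/0.61470 + 253.4 = 161.2188
M3: Pc = R·M3+t = (-0.02054, -0.15517, +0.58250); u = 678.9·(-0.02054)/0.58250 + 333.7 = 309.7653, v = 519.1·(-0.15517)/0.58250 + 253.4 = 115.1163

c0=(255.99, 180.10) c1=(336.56, 223.71) c2=(385.84, 161.22) c3=(309.77, 115.12)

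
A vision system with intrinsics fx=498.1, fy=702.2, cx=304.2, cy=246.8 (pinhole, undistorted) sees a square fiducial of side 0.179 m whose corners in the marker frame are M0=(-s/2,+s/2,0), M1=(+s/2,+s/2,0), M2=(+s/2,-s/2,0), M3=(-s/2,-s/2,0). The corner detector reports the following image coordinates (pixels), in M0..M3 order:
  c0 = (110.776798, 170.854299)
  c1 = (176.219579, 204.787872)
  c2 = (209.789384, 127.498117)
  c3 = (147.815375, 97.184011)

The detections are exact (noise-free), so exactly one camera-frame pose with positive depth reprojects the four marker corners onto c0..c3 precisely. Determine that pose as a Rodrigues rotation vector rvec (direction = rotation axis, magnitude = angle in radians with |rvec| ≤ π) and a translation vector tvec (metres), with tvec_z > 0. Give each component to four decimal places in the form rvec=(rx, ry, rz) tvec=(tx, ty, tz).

rvec=(-0.4984, 0.0529, 0.3742) tvec=(-0.3577, -0.1743, 1.2477)

Intrinsics K: fx=498.1, fy=702.2, cx=304.2, cy=246.8
Marker side s = 0.179 m; corners in marker frame (Z=0):
  M0 = (-0.0895, +0.0895, 0)
  M1 = (+0.0895, +0.0895, 0)
  M2 = (+0.0895, -0.0895, 0)
  M3 = (-0.0895, -0.0895, 0)
Detected image corners:
  c0 = (110.776798, 170.854299) px
  c1 = (176.219579, 204.787872) px
  c2 = (209.789384, 127.498117) px
  c3 = (147.815375, 97.184011) px
Planar DLT: solve 8×8 A·h = b for H (H[2,2]=1):
  H  [+337.54357 -256.34880 +161.40955]
  H  [+162.31968 +366.60731 +148.68295]
  H  [-0.11202 -0.36625 +1.00000]
B = K⁻¹H; ‖b₁‖=0.801474, ‖b₂‖=0.801473; λ = 2/(‖b₁‖+‖b₂‖) = 1.247702, sign → tz>0 ⇒ λ=+1.247702
r₁ = λ·B[:,0] = (+0.93088,+0.33754,-0.13976); r₂ = λ·B[:,1] = (-0.36305,+0.81202,-0.45697)
r₃ = r₁×r₂ = (-0.04076,+0.47613,+0.87843); SVD([r₁ r₂ r₃]) → R = UVᵀ:
  R  [+0.93088 -0.36305 -0.04076]
  R  [+0.33754 +0.81202 +0.47613]
  R  [-0.13976 -0.45697 +0.87843]
t = (-0.35768, -0.17434, +1.24770) m
tr R = 2.621325; θ = arccos((tr R − 1)/2) = 0.625514 rad = 35.839°
axis k = ((R−Rᵀ)₃₂, (R−Rᵀ)₁₃, (R−Rᵀ)₂₁) / (2 sinθ) = (-0.796821, +0.084549, +0.598270)
rvec = θ·k = (-0.498423, +0.052886, +0.374226)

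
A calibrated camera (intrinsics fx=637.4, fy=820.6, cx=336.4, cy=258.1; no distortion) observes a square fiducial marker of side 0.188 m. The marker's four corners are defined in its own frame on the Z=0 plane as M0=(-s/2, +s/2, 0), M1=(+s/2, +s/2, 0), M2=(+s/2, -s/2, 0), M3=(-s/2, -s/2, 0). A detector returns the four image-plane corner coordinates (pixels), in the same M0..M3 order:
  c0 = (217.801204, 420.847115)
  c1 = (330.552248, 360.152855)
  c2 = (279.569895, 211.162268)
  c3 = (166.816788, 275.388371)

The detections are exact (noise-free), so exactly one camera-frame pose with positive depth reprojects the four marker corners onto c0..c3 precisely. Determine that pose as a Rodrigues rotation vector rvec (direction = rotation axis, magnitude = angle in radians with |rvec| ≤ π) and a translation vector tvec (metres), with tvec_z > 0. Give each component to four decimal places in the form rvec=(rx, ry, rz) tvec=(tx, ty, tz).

Intrinsics K: fx=637.4, fy=820.6, cx=336.4, cy=258.1
Marker side s = 0.188 m; corners in marker frame (Z=0):
  M0 = (-0.0940, +0.0940, 0)
  M1 = (+0.0940, +0.0940, 0)
  M2 = (+0.0940, -0.0940, 0)
  M3 = (-0.0940, -0.0940, 0)
Detected image corners:
  c0 = (217.801204, 420.847115) px
  c1 = (330.552248, 360.152855) px
  c2 = (279.569895, 211.162268) px
  c3 = (166.816788, 275.388371) px
Planar DLT: solve 8×8 A·h = b for H (H[2,2]=1):
  H  [+573.12824 +283.24786 +248.23404]
  H  [-366.10875 +798.38239 +317.53741]
  H  [-0.10703 +0.04849 +1.00000]
B = K⁻¹H; ‖b₁‖=1.046361, ‖b₂‖=1.046361; λ = 2/(‖b₁‖+‖b₂‖) = 0.955693, sign → tz>0 ⇒ λ=+0.955693
r₁ = λ·B[:,0] = (+0.91331,-0.39421,-0.10229); r₂ = λ·B[:,1] = (+0.40023,+0.91524,+0.04634)
r₃ = r₁×r₂ = (+0.07535,-0.08327,+0.99367); SVD([r₁ r₂ r₃]) → R = UVᵀ:
  R  [+0.91331 +0.40023 +0.07535]
  R  [-0.39421 +0.91524 -0.08327]
  R  [-0.10229 +0.04634 +0.99367]
t = (-0.13219, +0.06922, +0.95569) m
tr R = 2.822227; θ = arccos((tr R − 1)/2) = 0.424818 rad = 24.340°
axis k = ((R−Rᵀ)₃₂, (R−Rᵀ)₁₃, (R−Rᵀ)₂₁) / (2 sinθ) = (+0.157236, +0.215497, -0.963762)
rvec = θ·k = (+0.066797, +0.091547, -0.409424)

rvec=(0.0668, 0.0915, -0.4094) tvec=(-0.1322, 0.0692, 0.9557)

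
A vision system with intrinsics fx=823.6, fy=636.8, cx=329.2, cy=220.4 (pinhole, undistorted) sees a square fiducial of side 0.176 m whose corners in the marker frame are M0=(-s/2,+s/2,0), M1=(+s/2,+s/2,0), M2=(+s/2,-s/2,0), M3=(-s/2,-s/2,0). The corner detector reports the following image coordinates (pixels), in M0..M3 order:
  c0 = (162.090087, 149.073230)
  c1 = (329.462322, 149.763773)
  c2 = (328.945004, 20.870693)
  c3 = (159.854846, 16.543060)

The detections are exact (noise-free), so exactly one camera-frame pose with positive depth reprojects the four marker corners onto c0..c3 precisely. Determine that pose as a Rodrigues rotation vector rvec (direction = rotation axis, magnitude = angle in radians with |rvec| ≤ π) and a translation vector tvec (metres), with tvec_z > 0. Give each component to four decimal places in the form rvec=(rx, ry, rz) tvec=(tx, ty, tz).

rvec=(0.0488, -0.1365, -0.0065) tvec=(-0.0872, -0.1849, 0.8656)

Intrinsics K: fx=823.6, fy=636.8, cx=329.2, cy=220.4
Marker side s = 0.176 m; corners in marker frame (Z=0):
  M0 = (-0.0880, +0.0880, 0)
  M1 = (+0.0880, +0.0880, 0)
  M2 = (+0.0880, -0.0880, 0)
  M3 = (-0.0880, -0.0880, 0)
Detected image corners:
  c0 = (162.090087, 149.073230) px
  c1 = (329.462322, 149.763773) px
  c2 = (328.945004, 20.870693) px
  c3 = (159.854846, 16.543060) px
Planar DLT: solve 8×8 A·h = b for H (H[2,2]=1):
  H  [+994.31578 +21.65776 +246.25371]
  H  [+27.40321 +747.30634 +84.40633]
  H  [+0.15701 +0.05674 +1.00000]
B = K⁻¹H; ‖b₁‖=1.155297, ‖b₂‖=1.155297; λ = 2/(‖b₁‖+‖b₂‖) = 0.865579, sign → tz>0 ⇒ λ=+0.865579
r₁ = λ·B[:,0] = (+0.99067,-0.00979,+0.13590); r₂ = λ·B[:,1] = (+0.00313,+0.99879,+0.04911)
r₃ = r₁×r₂ = (-0.13622,-0.04823,+0.98950); SVD([r₁ r₂ r₃]) → R = UVᵀ:
  R  [+0.99067 +0.00313 -0.13622]
  R  [-0.00979 +0.99879 -0.04823]
  R  [+0.13590 +0.04911 +0.98950]
t = (-0.08717, -0.18485, +0.86558) m
tr R = 2.978966; θ = arccos((tr R − 1)/2) = 0.145158 rad = 8.317°
axis k = ((R−Rᵀ)₃₂, (R−Rᵀ)₁₃, (R−Rᵀ)₂₁) / (2 sinθ) = (+0.336457, -0.940639, -0.044663)
rvec = θ·k = (+0.048839, -0.136541, -0.006483)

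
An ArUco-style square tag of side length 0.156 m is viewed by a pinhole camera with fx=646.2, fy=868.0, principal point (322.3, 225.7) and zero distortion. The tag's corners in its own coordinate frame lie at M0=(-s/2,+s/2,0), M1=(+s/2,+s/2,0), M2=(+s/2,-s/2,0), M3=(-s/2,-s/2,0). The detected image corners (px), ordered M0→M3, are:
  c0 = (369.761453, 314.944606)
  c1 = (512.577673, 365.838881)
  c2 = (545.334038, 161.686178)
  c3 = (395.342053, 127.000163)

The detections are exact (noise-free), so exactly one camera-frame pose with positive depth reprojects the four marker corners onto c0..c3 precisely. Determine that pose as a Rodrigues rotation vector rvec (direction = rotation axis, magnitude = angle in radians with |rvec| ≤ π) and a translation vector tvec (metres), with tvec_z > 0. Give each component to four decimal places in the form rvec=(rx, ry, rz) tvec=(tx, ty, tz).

rvec=(0.0994, 0.4107, 0.1931) tvec=(0.1356, 0.0134, 0.6742)

Intrinsics K: fx=646.2, fy=868.0, cx=322.3, cy=225.7
Marker side s = 0.156 m; corners in marker frame (Z=0):
  M0 = (-0.0780, +0.0780, 0)
  M1 = (+0.0780, +0.0780, 0)
  M2 = (+0.0780, -0.0780, 0)
  M3 = (-0.0780, -0.0780, 0)
Detected image corners:
  c0 = (369.761453, 314.944606) px
  c1 = (512.577673, 365.838881) px
  c2 = (545.334038, 161.686178) px
  c3 = (395.342053, 127.000163) px
Planar DLT: solve 8×8 A·h = b for H (H[2,2]=1):
  H  [+676.70936 -94.83920 +452.25128]
  H  [+136.08415 +1302.84878 +242.93871]
  H  [-0.57360 +0.19991 +1.00000]
B = K⁻¹H; ‖b₁‖=1.483342, ‖b₂‖=1.483342; λ = 2/(‖b₁‖+‖b₂‖) = 0.674153, sign → tz>0 ⇒ λ=+0.674153
r₁ = λ·B[:,0] = (+0.89885,+0.20624,-0.38669); r₂ = λ·B[:,1] = (-0.16616,+0.97685,+0.13477)
r₃ = r₁×r₂ = (+0.40554,-0.05688,+0.91231); SVD([r₁ r₂ r₃]) → R = UVᵀ:
  R  [+0.89885 -0.16616 +0.40554]
  R  [+0.20624 +0.97685 -0.05688]
  R  [-0.38669 +0.13477 +0.91231]
t = (+0.13557, +0.01339, +0.67415) m
tr R = 2.788004; θ = arccos((tr R − 1)/2) = 0.464597 rad = 26.619°
axis k = ((R−Rᵀ)₃₂, (R−Rᵀ)₁₃, (R−Rᵀ)₂₁) / (2 sinθ) = (+0.213869, +0.884060, +0.415569)
rvec = θ·k = (+0.099363, +0.410732, +0.193072)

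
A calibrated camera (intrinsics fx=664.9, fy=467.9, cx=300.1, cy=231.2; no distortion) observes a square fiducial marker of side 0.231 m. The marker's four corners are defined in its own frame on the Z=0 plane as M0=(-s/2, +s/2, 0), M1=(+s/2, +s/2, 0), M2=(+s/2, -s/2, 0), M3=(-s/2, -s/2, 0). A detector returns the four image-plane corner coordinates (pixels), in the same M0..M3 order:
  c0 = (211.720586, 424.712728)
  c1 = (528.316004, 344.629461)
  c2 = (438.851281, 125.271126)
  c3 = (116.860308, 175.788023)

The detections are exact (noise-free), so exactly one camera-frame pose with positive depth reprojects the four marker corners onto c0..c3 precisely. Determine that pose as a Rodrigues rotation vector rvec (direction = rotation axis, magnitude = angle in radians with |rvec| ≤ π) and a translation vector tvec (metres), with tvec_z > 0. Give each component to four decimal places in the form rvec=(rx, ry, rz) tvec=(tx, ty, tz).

Intrinsics K: fx=664.9, fy=467.9, cx=300.1, cy=231.2
Marker side s = 0.231 m; corners in marker frame (Z=0):
  M0 = (-0.1155, +0.1155, 0)
  M1 = (+0.1155, +0.1155, 0)
  M2 = (+0.1155, -0.1155, 0)
  M3 = (-0.1155, -0.1155, 0)
Detected image corners:
  c0 = (211.720586, 424.712728) px
  c1 = (528.316004, 344.629461) px
  c2 = (438.851281, 125.271126) px
  c3 = (116.860308, 175.788023) px
Planar DLT: solve 8×8 A·h = b for H (H[2,2]=1):
  H  [+1552.33030 +372.89047 +333.19708]
  H  [-141.66800 +988.75981 +264.56213]
  H  [+0.52480 -0.07833 +1.00000]
B = K⁻¹H; ‖b₁‖=2.234321, ‖b₂‖=2.234321; λ = 2/(‖b₁‖+‖b₂‖) = 0.447563, sign → tz>0 ⇒ λ=+0.447563
r₁ = λ·B[:,0] = (+0.93890,-0.25157,+0.23488); r₂ = λ·B[:,1] = (+0.26683,+0.96311,-0.03506)
r₃ = r₁×r₂ = (-0.21740,+0.09559,+0.97139); SVD([r₁ r₂ r₃]) → R = UVᵀ:
  R  [+0.93890 +0.26683 -0.21740]
  R  [-0.25157 +0.96311 +0.09559]
  R  [+0.23488 -0.03506 +0.97139]
t = (+0.02228, +0.03191, +0.44756) m
tr R = 2.873403; θ = arccos((tr R − 1)/2) = 0.357709 rad = 20.495°
axis k = ((R−Rᵀ)₃₂, (R−Rᵀ)₁₃, (R−Rᵀ)₂₁) / (2 sinθ) = (-0.186567, -0.645876, -0.740295)
rvec = θ·k = (-0.066737, -0.231036, -0.264810)

rvec=(-0.0667, -0.2310, -0.2648) tvec=(0.0223, 0.0319, 0.4476)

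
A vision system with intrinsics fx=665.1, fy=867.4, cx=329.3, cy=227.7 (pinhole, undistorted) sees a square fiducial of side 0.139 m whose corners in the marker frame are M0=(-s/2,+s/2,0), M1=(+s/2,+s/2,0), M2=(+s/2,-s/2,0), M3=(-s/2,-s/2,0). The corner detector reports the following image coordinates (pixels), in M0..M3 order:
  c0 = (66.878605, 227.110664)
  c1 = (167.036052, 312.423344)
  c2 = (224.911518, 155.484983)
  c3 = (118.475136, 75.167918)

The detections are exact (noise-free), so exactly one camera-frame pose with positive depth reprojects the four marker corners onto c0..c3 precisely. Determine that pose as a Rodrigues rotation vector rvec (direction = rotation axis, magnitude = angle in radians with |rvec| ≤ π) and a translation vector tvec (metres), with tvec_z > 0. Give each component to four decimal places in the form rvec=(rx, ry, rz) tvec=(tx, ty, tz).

rvec=(0.1038, 0.2920, 0.4966) tvec=(-0.1934, -0.0277, 0.6887)

Intrinsics K: fx=665.1, fy=867.4, cx=329.3, cy=227.7
Marker side s = 0.139 m; corners in marker frame (Z=0):
  M0 = (-0.0695, +0.0695, 0)
  M1 = (+0.0695, +0.0695, 0)
  M2 = (+0.0695, -0.0695, 0)
  M3 = (-0.0695, -0.0695, 0)
Detected image corners:
  c0 = (66.878605, 227.110664) px
  c1 = (167.036052, 312.423344) px
  c2 = (224.911518, 155.484983) px
  c3 = (118.475136, 75.167918) px
Planar DLT: solve 8×8 A·h = b for H (H[2,2]=1):
  H  [+690.25028 -357.92303 +142.55426]
  H  [+526.04251 +1157.70972 +192.81198]
  H  [-0.36383 +0.24452 +1.00000]
B = K⁻¹H; ‖b₁‖=1.452076, ‖b₂‖=1.452076; λ = 2/(‖b₁‖+‖b₂‖) = 0.688669, sign → tz>0 ⇒ λ=+0.688669
r₁ = λ·B[:,0] = (+0.83876,+0.48342,-0.25056); r₂ = λ·B[:,1] = (-0.45398,+0.87496,+0.16839)
r₃ = r₁×r₂ = (+0.30063,-0.02749,+0.95334); SVD([r₁ r₂ r₃]) → R = UVᵀ:
  R  [+0.83876 -0.45398 +0.30063]
  R  [+0.48342 +0.87496 -0.02749]
  R  [-0.25056 +0.16839 +0.95334]
t = (-0.19336, -0.02770, +0.68867) m
tr R = 2.667064; θ = arccos((tr R − 1)/2) = 0.585326 rad = 33.537°
axis k = ((R−Rᵀ)₃₂, (R−Rᵀ)₁₃, (R−Rᵀ)₂₁) / (2 sinθ) = (+0.177281, +0.498835, +0.848372)
rvec = θ·k = (+0.103767, +0.291981, +0.496574)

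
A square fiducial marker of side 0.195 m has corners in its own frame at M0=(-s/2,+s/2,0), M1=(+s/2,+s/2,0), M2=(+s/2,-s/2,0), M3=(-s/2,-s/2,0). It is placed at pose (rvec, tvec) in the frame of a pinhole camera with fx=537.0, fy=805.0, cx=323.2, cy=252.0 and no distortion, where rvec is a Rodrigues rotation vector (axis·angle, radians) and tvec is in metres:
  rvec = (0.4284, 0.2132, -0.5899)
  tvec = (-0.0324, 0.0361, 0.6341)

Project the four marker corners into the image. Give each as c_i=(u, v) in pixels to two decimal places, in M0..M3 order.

Intrinsics K: fx=537.0, fy=805.0, cx=323.2, cy=252.0
Marker side s = 0.195 m; corners in marker frame (Z=0):
  M0 = (-0.0975, +0.0975, 0)
  M1 = (+0.0975, +0.0975, 0)
  M2 = (+0.0975, -0.0975, 0)
  M3 = (-0.0975, -0.0975, 0)
rvec = (0.4284, 0.2132, -0.5899), |rvec| = θ = 0.75958 rad = 43.521°
Rodrigues: sinθ=0.68862, 1−cosθ=0.27488; R = I + sinθ·[k]× + (1−cosθ)·[k]×²:
    [+0.81256 +0.57830 +0.07288]
    [-0.49128 +0.74678 -0.44829]
    [-0.31368 +0.32846 +0.89091]
t = (-0.0324, 0.0361, 0.6341) m
M0: Pc = R·M0+t = (-0.05524, +0.15681, +0.69671); u = 537.0·(-0.05524)/0.69671 + 323.2 = 280.6227, v = 805.0·(+0.15681)/0.69671 + 252.0 = 433.1839
M1: Pc = R·M1+t = (+0.10321, +0.06101, +0.63554); u = 537.0·(+0.10321)/0.63554 + 323.2 = 410.4065, v = 805.0·(+0.06101)/0.63554 + 252.0 = 329.2797
M2: Pc = R·M2+t = (-0.00956, -0.08461, +0.57149); u = 537.0·(-0.00956)/0.57149 + 323.2 = 314.2171, v = 805.0·(-0.08461)/0.57149 + 252.0 = 132.8182
M3: Pc = R·M3+t = (-0.16801, +0.01119, +0.63266); u = 537.0·(-0.16801)/0.63266 + 323.2 = 180.5941, v = 805.0·(+0.01119)/0.63266 + 252.0 = 266.2361

c0=(280.62, 433.18) c1=(410.41, 329.28) c2=(314.22, 132.82) c3=(180.59, 266.24)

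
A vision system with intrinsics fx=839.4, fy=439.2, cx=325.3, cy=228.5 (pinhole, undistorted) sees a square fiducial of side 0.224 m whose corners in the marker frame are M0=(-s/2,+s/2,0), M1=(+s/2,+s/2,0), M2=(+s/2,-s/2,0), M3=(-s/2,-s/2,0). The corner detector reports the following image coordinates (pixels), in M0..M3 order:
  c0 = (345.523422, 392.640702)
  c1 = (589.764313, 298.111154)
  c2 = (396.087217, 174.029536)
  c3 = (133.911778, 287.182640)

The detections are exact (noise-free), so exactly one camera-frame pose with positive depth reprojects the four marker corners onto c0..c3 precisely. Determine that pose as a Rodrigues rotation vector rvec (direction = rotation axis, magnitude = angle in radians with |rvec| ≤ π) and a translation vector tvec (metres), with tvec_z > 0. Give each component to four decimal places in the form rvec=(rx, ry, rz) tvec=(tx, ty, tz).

Intrinsics K: fx=839.4, fy=439.2, cx=325.3, cy=228.5
Marker side s = 0.224 m; corners in marker frame (Z=0):
  M0 = (-0.1120, +0.1120, 0)
  M1 = (+0.1120, +0.1120, 0)
  M2 = (+0.1120, -0.1120, 0)
  M3 = (-0.1120, -0.1120, 0)
Detected image corners:
  c0 = (345.523422, 392.640702) px
  c1 = (589.764313, 298.111154) px
  c2 = (396.087217, 174.029536) px
  c3 = (133.911778, 287.182640) px
Planar DLT: solve 8×8 A·h = b for H (H[2,2]=1):
  H  [+1034.93306 +1096.16699 +368.61397]
  H  [-534.37426 +660.84068 +292.80934]
  H  [-0.25423 +0.51967 +1.00000]
B = K⁻¹H; ‖b₁‖=1.735924, ‖b₂‖=1.735924; λ = 2/(‖b₁‖+‖b₂‖) = 0.576062, sign → tz>0 ⇒ λ=+0.576062
r₁ = λ·B[:,0] = (+0.76701,-0.62470,-0.14645); r₂ = λ·B[:,1] = (+0.63626,+0.71102,+0.29936)
r₃ = r₁×r₂ = (-0.08288,-0.32279,+0.94283); SVD([r₁ r₂ r₃]) → R = UVᵀ:
  R  [+0.76701 +0.63626 -0.08288]
  R  [-0.62470 +0.71102 -0.32279]
  R  [-0.14645 +0.29936 +0.94283]
t = (+0.02973, +0.08435, +0.57606) m
tr R = 2.420865; θ = arccos((tr R − 1)/2) = 0.780683 rad = 44.730°
axis k = ((R−Rᵀ)₃₂, (R−Rᵀ)₁₃, (R−Rᵀ)₂₁) / (2 sinθ) = (+0.442018, +0.045168, -0.895868)
rvec = θ·k = (+0.345076, +0.035262, -0.699390)

rvec=(0.3451, 0.0353, -0.6994) tvec=(0.0297, 0.0843, 0.5761)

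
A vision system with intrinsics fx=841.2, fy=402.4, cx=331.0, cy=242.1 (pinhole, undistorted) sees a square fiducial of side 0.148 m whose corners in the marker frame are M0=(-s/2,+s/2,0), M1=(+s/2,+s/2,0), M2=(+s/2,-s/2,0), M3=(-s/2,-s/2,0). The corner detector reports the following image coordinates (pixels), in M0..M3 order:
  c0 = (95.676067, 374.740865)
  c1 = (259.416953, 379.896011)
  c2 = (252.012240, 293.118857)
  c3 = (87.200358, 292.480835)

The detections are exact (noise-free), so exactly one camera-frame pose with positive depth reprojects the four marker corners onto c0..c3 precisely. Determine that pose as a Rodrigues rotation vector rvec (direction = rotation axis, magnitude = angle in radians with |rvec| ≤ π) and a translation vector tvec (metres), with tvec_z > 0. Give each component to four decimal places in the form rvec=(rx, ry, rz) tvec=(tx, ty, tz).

rvec=(0.0474, 0.2554, -0.0308) tvec=(-0.1323, 0.1613, 0.6970)

Intrinsics K: fx=841.2, fy=402.4, cx=331.0, cy=242.1
Marker side s = 0.148 m; corners in marker frame (Z=0):
  M0 = (-0.0740, +0.0740, 0)
  M1 = (+0.0740, +0.0740, 0)
  M2 = (+0.0740, -0.0740, 0)
  M3 = (-0.0740, -0.0740, 0)
Detected image corners:
  c0 = (95.676067, 374.740865) px
  c1 = (259.416953, 379.896011) px
  c2 = (252.012240, 293.118857) px
  c3 = (87.200358, 292.480835) px
Planar DLT: solve 8×8 A·h = b for H (H[2,2]=1):
  H  [+1046.91118 +64.44084 +171.38672]
  H  [-102.06193 +591.30336 +335.21287]
  H  [-0.36323 +0.06161 +1.00000]
B = K⁻¹H; ‖b₁‖=1.434657, ‖b₂‖=1.434657; λ = 2/(‖b₁‖+‖b₂‖) = 0.697031, sign → tz>0 ⇒ λ=+0.697031
r₁ = λ·B[:,0] = (+0.96711,-0.02447,-0.25318); r₂ = λ·B[:,1] = (+0.03650,+0.99841,+0.04294)
r₃ = r₁×r₂ = (+0.25173,-0.05077,+0.96647); SVD([r₁ r₂ r₃]) → R = UVᵀ:
  R  [+0.96711 +0.03650 +0.25173]
  R  [-0.02447 +0.99841 -0.05077]
  R  [-0.25318 +0.04294 +0.96647]
t = (-0.13226, +0.16129, +0.69703) m
tr R = 2.931985; θ = arccos((tr R − 1)/2) = 0.261541 rad = 14.985°
axis k = ((R−Rᵀ)₃₂, (R−Rᵀ)₁₃, (R−Rᵀ)₂₁) / (2 sinθ) = (+0.181213, +0.976352, -0.117890)
rvec = θ·k = (+0.047395, +0.255356, -0.030833)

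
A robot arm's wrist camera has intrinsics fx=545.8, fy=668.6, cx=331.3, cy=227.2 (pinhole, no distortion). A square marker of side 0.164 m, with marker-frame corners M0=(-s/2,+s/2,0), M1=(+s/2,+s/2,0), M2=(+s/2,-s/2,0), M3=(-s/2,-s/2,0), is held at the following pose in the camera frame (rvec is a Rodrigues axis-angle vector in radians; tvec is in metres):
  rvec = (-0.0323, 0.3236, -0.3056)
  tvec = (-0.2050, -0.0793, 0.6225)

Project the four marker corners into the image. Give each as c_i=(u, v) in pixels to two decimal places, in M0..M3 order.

Intrinsics K: fx=545.8, fy=668.6, cx=331.3, cy=227.2
Marker side s = 0.164 m; corners in marker frame (Z=0):
  M0 = (-0.0820, +0.0820, 0)
  M1 = (+0.0820, +0.0820, 0)
  M2 = (+0.0820, -0.0820, 0)
  M3 = (-0.0820, -0.0820, 0)
rvec = (-0.0323, 0.3236, -0.3056), |rvec| = θ = 0.44626 rad = 25.569°
Rodrigues: sinθ=0.43160, 1−cosθ=0.09793; R = I + sinθ·[k]× + (1−cosθ)·[k]×²:
    [+0.90258 +0.29042 +0.31782]
    [-0.30070 +0.95356 -0.01739]
    [-0.30811 -0.07987 +0.94799]
t = (-0.2050, -0.0793, 0.6225) m
M0: Pc = R·M0+t = (-0.25520, +0.02355, +0.64122); u = 545.8·(-0.25520)/0.64122 + 331.3 = 114.0773, v = 668.6·(+0.02355)/0.64122 + 227.2 = 251.7549
M1: Pc = R·M1+t = (-0.10717, -0.02577, +0.59069); u = 545.8·(-0.10717)/0.59069 + 331.3 = 232.2697, v = 668.6·(-0.02577)/0.59069 + 227.2 = 198.0363
M2: Pc = R·M2+t = (-0.15480, -0.18215, +0.60378); u = 545.8·(-0.15480)/0.60378 + 331.3 = 191.3637, v = 668.6·(-0.18215)/0.60378 + 227.2 = 25.4972
M3: Pc = R·M3+t = (-0.30283, -0.13283, +0.65431); u = 545.8·(-0.30283)/0.65431 + 331.3 = 78.6963, v = 668.6·(-0.13283)/0.65431 + 227.2 = 91.4650

c0=(114.08, 251.75) c1=(232.27, 198.04) c2=(191.36, 25.50) c3=(78.70, 91.46)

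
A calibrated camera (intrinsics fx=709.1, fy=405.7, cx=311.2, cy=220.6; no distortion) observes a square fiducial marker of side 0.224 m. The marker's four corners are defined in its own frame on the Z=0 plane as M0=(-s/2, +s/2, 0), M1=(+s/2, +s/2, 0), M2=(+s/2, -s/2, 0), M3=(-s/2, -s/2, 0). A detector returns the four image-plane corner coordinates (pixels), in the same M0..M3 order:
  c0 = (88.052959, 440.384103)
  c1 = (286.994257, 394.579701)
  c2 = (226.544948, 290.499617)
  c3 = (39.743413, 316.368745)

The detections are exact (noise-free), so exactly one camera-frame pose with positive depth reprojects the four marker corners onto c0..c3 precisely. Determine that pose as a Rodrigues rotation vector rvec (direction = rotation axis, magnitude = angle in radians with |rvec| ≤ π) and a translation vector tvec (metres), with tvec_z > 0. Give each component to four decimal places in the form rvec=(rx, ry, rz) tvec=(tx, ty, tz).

rvec=(-0.4659, -0.4859, -0.2652) tvec=(-0.1625, 0.2649, 0.7923)

Intrinsics K: fx=709.1, fy=405.7, cx=311.2, cy=220.6
Marker side s = 0.224 m; corners in marker frame (Z=0):
  M0 = (-0.1120, +0.1120, 0)
  M1 = (+0.1120, +0.1120, 0)
  M2 = (+0.1120, -0.1120, 0)
  M3 = (-0.1120, -0.1120, 0)
Detected image corners:
  c0 = (88.052959, 440.384103) px
  c1 = (286.994257, 394.579701) px
  c2 = (226.544948, 290.499617) px
  c3 = (39.743413, 316.368745) px
Planar DLT: solve 8×8 A·h = b for H (H[2,2]=1):
  H  [+961.56526 +170.90361 +165.79875]
  H  [+71.46186 +340.07825 +356.24286]
  H  [+0.63573 -0.46023 +1.00000]
B = K⁻¹H; ‖b₁‖=1.262102, ‖b₂‖=1.262102; λ = 2/(‖b₁‖+‖b₂‖) = 0.792329, sign → tz>0 ⇒ λ=+0.792329
r₁ = λ·B[:,0] = (+0.85337,-0.13433,+0.50371); r₂ = λ·B[:,1] = (+0.35100,+0.86245,-0.36466)
r₃ = r₁×r₂ = (-0.38544,+0.48799,+0.78314); SVD([r₁ r₂ r₃]) → R = UVᵀ:
  R  [+0.85337 +0.35100 -0.38544]
  R  [-0.13433 +0.86245 +0.48799]
  R  [+0.50371 -0.36466 +0.78314]
t = (-0.16247, +0.26491, +0.79233) m
tr R = 2.498958; θ = arccos((tr R − 1)/2) = 0.723521 rad = 41.455°
axis k = ((R−Rᵀ)₃₂, (R−Rᵀ)₁₃, (R−Rᵀ)₂₁) / (2 sinθ) = (-0.643963, -0.671533, -0.366545)
rvec = θ·k = (-0.465921, -0.485868, -0.265203)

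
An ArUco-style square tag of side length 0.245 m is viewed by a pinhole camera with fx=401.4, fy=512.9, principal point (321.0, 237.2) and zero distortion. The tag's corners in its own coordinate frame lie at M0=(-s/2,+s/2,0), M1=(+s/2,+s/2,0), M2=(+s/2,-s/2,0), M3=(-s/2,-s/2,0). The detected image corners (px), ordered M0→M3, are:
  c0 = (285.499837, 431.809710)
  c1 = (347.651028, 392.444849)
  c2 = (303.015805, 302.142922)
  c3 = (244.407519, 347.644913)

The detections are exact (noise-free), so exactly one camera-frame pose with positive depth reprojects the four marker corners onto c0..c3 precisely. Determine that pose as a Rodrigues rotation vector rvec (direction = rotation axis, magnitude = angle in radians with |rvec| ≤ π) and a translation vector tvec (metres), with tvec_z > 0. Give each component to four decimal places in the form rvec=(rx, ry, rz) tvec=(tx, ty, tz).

rvec=(0.0757, 0.3766, -0.5660) tvec=(-0.0827, 0.3160, 1.2282)

Intrinsics K: fx=401.4, fy=512.9, cx=321.0, cy=237.2
Marker side s = 0.245 m; corners in marker frame (Z=0):
  M0 = (-0.1225, +0.1225, 0)
  M1 = (+0.1225, +0.1225, 0)
  M2 = (+0.1225, -0.1225, 0)
  M3 = (-0.1225, -0.1225, 0)
Detected image corners:
  c0 = (285.499837, 431.809710) px
  c1 = (347.651028, 392.444849) px
  c2 = (303.015805, 302.142922) px
  c3 = (244.407519, 347.644913) px
Planar DLT: solve 8×8 A·h = b for H (H[2,2]=1):
  H  [+157.86845 +166.86826 +293.96434]
  H  [-283.80763 +345.83009 +369.14886]
  H  [-0.30004 -0.02650 +1.00000]
B = K⁻¹H; ‖b₁‖=0.814183, ‖b₂‖=0.814183; λ = 2/(‖b₁‖+‖b₂‖) = 1.228225, sign → tz>0 ⇒ λ=+1.228225
r₁ = λ·B[:,0] = (+0.77776,-0.50920,-0.36852); r₂ = λ·B[:,1] = (+0.53662,+0.84320,-0.03254)
r₃ = r₁×r₂ = (+0.32731,-0.17244,+0.92905); SVD([r₁ r₂ r₃]) → R = UVᵀ:
  R  [+0.77776 +0.53662 +0.32731]
  R  [-0.50920 +0.84320 -0.17244]
  R  [-0.36852 -0.03254 +0.92905]
t = (-0.08273, +0.31597, +1.22822) m
tr R = 2.550009; θ = arccos((tr R − 1)/2) = 0.684074 rad = 39.195°
axis k = ((R−Rᵀ)₃₂, (R−Rᵀ)₁₃, (R−Rᵀ)₂₁) / (2 sinθ) = (+0.110689, +0.550536, -0.827441)
rvec = θ·k = (+0.075719, +0.376607, -0.566031)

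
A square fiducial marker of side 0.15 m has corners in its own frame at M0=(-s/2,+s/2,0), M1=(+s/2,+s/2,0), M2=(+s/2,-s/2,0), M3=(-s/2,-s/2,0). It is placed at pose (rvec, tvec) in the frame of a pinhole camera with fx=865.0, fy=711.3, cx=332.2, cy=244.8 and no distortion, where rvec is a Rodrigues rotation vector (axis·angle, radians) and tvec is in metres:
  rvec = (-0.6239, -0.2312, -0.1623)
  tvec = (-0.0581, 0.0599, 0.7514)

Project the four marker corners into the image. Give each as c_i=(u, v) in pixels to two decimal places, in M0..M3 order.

Intrinsics K: fx=865.0, fy=711.3, cx=332.2, cy=244.8
Marker side s = 0.15 m; corners in marker frame (Z=0):
  M0 = (-0.0750, +0.0750, 0)
  M1 = (+0.0750, +0.0750, 0)
  M2 = (+0.0750, -0.0750, 0)
  M3 = (-0.0750, -0.0750, 0)
rvec = (-0.6239, -0.2312, -0.1623), |rvec| = θ = 0.68487 rad = 39.240°
Rodrigues: sinθ=0.63257, 1−cosθ=0.22550; R = I + sinθ·[k]× + (1−cosθ)·[k]×²:
    [+0.96164 +0.21925 -0.16486]
    [-0.08056 +0.80020 +0.59430]
    [+0.26223 -0.55822 +0.78717]
t = (-0.0581, 0.0599, 0.7514) m
M0: Pc = R·M0+t = (-0.11378, +0.12596, +0.68987); u = 865.0·(-0.11378)/0.68987 + 332.2 = 189.5367, v = 711.3·(+0.12596)/0.68987 + 244.8 = 374.6703
M1: Pc = R·M1+t = (+0.03047, +0.11387, +0.72920); u = 865.0·(+0.03047)/0.72920 + 332.2 = 368.3408, v = 711.3·(+0.11387)/0.72920 + 244.8 = 355.8777
M2: Pc = R·M2+t = (-0.00242, -0.00616, +0.81293); u = 865.0·(-0.00242)/0.81293 + 332.2 = 329.6237, v = 711.3·(-0.00616)/0.81293 + 244.8 = 239.4128
M3: Pc = R·M3+t = (-0.14667, +0.00593, +0.77360); u = 865.0·(-0.14667)/0.77360 + 332.2 = 168.2044, v = 711.3·(+0.00593)/0.77360 + 244.8 = 250.2496

c0=(189.54, 374.67) c1=(368.34, 355.88) c2=(329.62, 239.41) c3=(168.20, 250.25)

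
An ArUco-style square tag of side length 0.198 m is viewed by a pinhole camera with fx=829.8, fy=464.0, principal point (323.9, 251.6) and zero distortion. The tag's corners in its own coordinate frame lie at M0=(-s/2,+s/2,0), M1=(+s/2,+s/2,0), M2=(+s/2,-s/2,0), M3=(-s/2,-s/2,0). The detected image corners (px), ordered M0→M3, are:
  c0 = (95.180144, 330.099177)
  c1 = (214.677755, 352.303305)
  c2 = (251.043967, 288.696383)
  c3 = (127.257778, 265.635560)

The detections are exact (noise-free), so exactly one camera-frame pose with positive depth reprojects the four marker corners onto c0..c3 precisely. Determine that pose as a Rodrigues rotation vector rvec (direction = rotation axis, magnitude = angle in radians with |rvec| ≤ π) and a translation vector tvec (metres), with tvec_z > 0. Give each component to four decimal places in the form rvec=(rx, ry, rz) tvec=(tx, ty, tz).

rvec=(0.2309, 0.0320, 0.3213) tvec=(-0.2352, 0.1608, 1.2829)

Intrinsics K: fx=829.8, fy=464.0, cx=323.9, cy=251.6
Marker side s = 0.198 m; corners in marker frame (Z=0):
  M0 = (-0.0990, +0.0990, 0)
  M1 = (+0.0990, +0.0990, 0)
  M2 = (+0.0990, -0.0990, 0)
  M3 = (-0.0990, -0.0990, 0)
Detected image corners:
  c0 = (95.180144, 330.099177) px
  c1 = (214.677755, 352.303305) px
  c2 = (251.043967, 288.696383) px
  c3 = (127.257778, 265.635560) px
Planar DLT: solve 8×8 A·h = b for H (H[2,2]=1):
  H  [+614.88617 -142.00513 +171.76166]
  H  [+115.57056 +378.82932 +309.75649]
  H  [+0.00422 +0.17925 +1.00000]
B = K⁻¹H; ‖b₁‖=0.779471, ‖b₂‖=0.779471; λ = 2/(‖b₁‖+‖b₂‖) = 1.282921, sign → tz>0 ⇒ λ=+1.282921
r₁ = λ·B[:,0] = (+0.94854,+0.31661,+0.00541); r₂ = λ·B[:,1] = (-0.30931,+0.92274,+0.22996)
r₃ = r₁×r₂ = (+0.06782,-0.21980,+0.97319); SVD([r₁ r₂ r₃]) → R = UVᵀ:
  R  [+0.94854 -0.30931 +0.06782]
  R  [+0.31661 +0.92274 -0.21980]
  R  [+0.00541 +0.22996 +0.97319]
t = (-0.23522, +0.16080, +1.28292) m
tr R = 2.844465; θ = arccos((tr R − 1)/2) = 0.396981 rad = 22.745°
axis k = ((R−Rᵀ)₃₂, (R−Rᵀ)₁₃, (R−Rᵀ)₂₁) / (2 sinθ) = (+0.581626, +0.080705, +0.809443)
rvec = θ·k = (+0.230895, +0.032039, +0.321333)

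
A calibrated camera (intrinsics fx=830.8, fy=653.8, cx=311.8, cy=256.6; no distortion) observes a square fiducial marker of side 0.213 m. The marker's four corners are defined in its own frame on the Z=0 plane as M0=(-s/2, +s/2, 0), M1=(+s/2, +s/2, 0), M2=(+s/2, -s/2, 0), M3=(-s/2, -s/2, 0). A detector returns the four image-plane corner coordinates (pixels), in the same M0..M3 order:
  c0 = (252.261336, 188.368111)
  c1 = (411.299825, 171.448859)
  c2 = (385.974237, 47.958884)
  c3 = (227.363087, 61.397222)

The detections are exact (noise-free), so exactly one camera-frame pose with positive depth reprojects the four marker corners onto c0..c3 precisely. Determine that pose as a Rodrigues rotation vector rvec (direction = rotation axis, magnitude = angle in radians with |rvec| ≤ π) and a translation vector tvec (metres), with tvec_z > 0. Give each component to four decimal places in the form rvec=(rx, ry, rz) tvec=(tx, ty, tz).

rvec=(-0.0462, -0.1354, -0.1523) tvec=(0.0111, -0.2327, 1.0898)

Intrinsics K: fx=830.8, fy=653.8, cx=311.8, cy=256.6
Marker side s = 0.213 m; corners in marker frame (Z=0):
  M0 = (-0.1065, +0.1065, 0)
  M1 = (+0.1065, +0.1065, 0)
  M2 = (+0.1065, -0.1065, 0)
  M3 = (-0.1065, -0.1065, 0)
Detected image corners:
  c0 = (252.261336, 188.368111) px
  c1 = (411.299825, 171.448859) px
  c2 = (385.974237, 47.958884) px
  c3 = (227.363087, 61.397222) px
Planar DLT: solve 8×8 A·h = b for H (H[2,2]=1):
  H  [+786.04821 +107.49045 +320.25119]
  H  [-56.39104 +583.99776 +116.97333]
  H  [+0.12654 -0.03264 +1.00000]
B = K⁻¹H; ‖b₁‖=0.917630, ‖b₂‖=0.917630; λ = 2/(‖b₁‖+‖b₂‖) = 1.089764, sign → tz>0 ⇒ λ=+1.089764
r₁ = λ·B[:,0] = (+0.97931,-0.14812,+0.13790); r₂ = λ·B[:,1] = (+0.15434,+0.98738,-0.03557)
r₃ = r₁×r₂ = (-0.13089,+0.05612,+0.98981); SVD([r₁ r₂ r₃]) → R = UVᵀ:
  R  [+0.97931 +0.15434 -0.13089]
  R  [-0.14812 +0.98738 +0.05612]
  R  [+0.13790 -0.03557 +0.98981]
t = (+0.01109, -0.23273, +1.08976) m
tr R = 2.956492; θ = arccos((tr R − 1)/2) = 0.208965 rad = 11.973°
axis k = ((R−Rᵀ)₃₂, (R−Rᵀ)₁₃, (R−Rᵀ)₂₁) / (2 sinθ) = (-0.220989, -0.647855, -0.729005)
rvec = θ·k = (-0.046179, -0.135379, -0.152337)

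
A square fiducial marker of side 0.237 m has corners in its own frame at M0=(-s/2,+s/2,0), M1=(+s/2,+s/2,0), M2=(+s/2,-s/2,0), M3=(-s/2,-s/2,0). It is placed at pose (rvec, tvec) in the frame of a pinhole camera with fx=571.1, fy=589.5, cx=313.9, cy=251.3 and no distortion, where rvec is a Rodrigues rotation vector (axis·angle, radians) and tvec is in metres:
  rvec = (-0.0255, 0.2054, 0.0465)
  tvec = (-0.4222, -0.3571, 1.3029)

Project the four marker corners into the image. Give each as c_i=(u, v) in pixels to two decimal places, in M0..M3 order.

Intrinsics K: fx=571.1, fy=589.5, cx=313.9, cy=251.3
Marker side s = 0.237 m; corners in marker frame (Z=0):
  M0 = (-0.1185, +0.1185, 0)
  M1 = (+0.1185, +0.1185, 0)
  M2 = (+0.1185, -0.1185, 0)
  M3 = (-0.1185, -0.1185, 0)
rvec = (-0.0255, 0.2054, 0.0465), |rvec| = θ = 0.21214 rad = 12.154°
Rodrigues: sinθ=0.21055, 1−cosθ=0.02242; R = I + sinθ·[k]× + (1−cosθ)·[k]×²:
    [+0.97791 -0.04876 +0.20327]
    [+0.04354 +0.99860 +0.03007]
    [-0.20445 -0.02055 +0.97866]
t = (-0.4222, -0.3571, 1.3029) m
M0: Pc = R·M0+t = (-0.54386, -0.24393, +1.32469); u = 571.1·(-0.54386)/1.32469 + 313.9 = 79.4316, v = 589.5·(-0.24393)/1.32469 + 251.3 = 142.7508
M1: Pc = R·M1+t = (-0.31210, -0.23361, +1.27624); u = 571.1·(-0.31210)/1.27624 + 313.9 = 174.2409, v = 589.5·(-0.23361)/1.27624 + 251.3 = 143.3962
M2: Pc = R·M2+t = (-0.30054, -0.47027, +1.28111); u = 571.1·(-0.30054)/1.28111 + 313.9 = 179.9235, v = 589.5·(-0.47027)/1.28111 + 251.3 = 34.9040
M3: Pc = R·M3+t = (-0.53230, -0.48059, +1.32956); u = 571.1·(-0.53230)/1.32956 + 313.9 = 85.2544, v = 589.5·(-0.48059)/1.32956 + 251.3 = 38.2149

c0=(79.43, 142.75) c1=(174.24, 143.40) c2=(179.92, 34.90) c3=(85.25, 38.21)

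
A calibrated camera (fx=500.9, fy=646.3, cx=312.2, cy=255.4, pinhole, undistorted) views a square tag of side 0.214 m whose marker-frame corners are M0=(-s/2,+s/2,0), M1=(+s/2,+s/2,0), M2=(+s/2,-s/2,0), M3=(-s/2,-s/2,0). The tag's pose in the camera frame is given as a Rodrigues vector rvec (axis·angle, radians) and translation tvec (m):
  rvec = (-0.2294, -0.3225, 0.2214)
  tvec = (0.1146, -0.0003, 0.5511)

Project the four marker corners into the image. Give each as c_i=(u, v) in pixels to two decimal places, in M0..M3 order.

c0=(308.80, 353.17) c1=(488.01, 404.80) c2=(503.40, 175.65) c3=(343.87, 103.55)

Intrinsics K: fx=500.9, fy=646.3, cx=312.2, cy=255.4
Marker side s = 0.214 m; corners in marker frame (Z=0):
  M0 = (-0.1070, +0.1070, 0)
  M1 = (+0.1070, +0.1070, 0)
  M2 = (+0.1070, -0.1070, 0)
  M3 = (-0.1070, -0.1070, 0)
rvec = (-0.2294, -0.3225, 0.2214), |rvec| = θ = 0.45348 rad = 25.983°
Rodrigues: sinθ=0.43810, 1−cosθ=0.10107; R = I + sinθ·[k]× + (1−cosθ)·[k]×²:
    [+0.92479 -0.17753 -0.33652]
    [+0.25025 +0.95004 +0.18652]
    [+0.28660 -0.25671 +0.92302]
t = (0.1146, -0.0003, 0.5511) m
M0: Pc = R·M0+t = (-0.00335, +0.07458, +0.49297); u = 500.9·(-0.00335)/0.49297 + 312.2 = 308.7981, v = 646.3·(+0.07458)/0.49297 + 255.4 = 353.1749
M1: Pc = R·M1+t = (+0.19456, +0.12813, +0.55430); u = 500.9·(+0.19456)/0.55430 + 312.2 = 488.0146, v = 646.3·(+0.12813)/0.55430 + 255.4 = 404.7987
M2: Pc = R·M2+t = (+0.23255, -0.07518, +0.60923); u = 500.9·(+0.23255)/0.60923 + 312.2 = 503.3964, v = 646.3·(-0.07518)/0.60923 + 255.4 = 175.6482
M3: Pc = R·M3+t = (+0.03464, -0.12873, +0.54790); u = 500.9·(+0.03464)/0.54790 + 312.2 = 343.8711, v = 646.3·(-0.12873)/0.54790 + 255.4 = 103.5496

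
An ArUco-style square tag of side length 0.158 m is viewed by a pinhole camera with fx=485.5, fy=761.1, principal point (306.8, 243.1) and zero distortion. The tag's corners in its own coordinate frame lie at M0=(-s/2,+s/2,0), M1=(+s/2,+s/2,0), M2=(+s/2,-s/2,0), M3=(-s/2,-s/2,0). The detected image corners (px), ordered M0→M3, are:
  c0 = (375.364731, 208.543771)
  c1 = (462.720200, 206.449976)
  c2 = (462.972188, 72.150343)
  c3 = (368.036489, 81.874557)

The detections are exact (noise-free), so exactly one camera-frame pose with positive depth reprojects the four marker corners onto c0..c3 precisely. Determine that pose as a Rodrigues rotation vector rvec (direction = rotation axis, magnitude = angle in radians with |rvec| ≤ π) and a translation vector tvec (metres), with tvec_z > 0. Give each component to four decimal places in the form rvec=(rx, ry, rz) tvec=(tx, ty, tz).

Intrinsics K: fx=485.5, fy=761.1, cx=306.8, cy=243.1
Marker side s = 0.158 m; corners in marker frame (Z=0):
  M0 = (-0.0790, +0.0790, 0)
  M1 = (+0.0790, +0.0790, 0)
  M2 = (+0.0790, -0.0790, 0)
  M3 = (-0.0790, -0.0790, 0)
Detected image corners:
  c0 = (375.364731, 208.543771) px
  c1 = (462.720200, 206.449976) px
  c2 = (462.972188, 72.150343) px
  c3 = (368.036489, 81.874557) px
Planar DLT: solve 8×8 A·h = b for H (H[2,2]=1):
  H  [+431.61011 +248.28681 +416.10435]
  H  [-85.54184 +901.97853 +145.11747]
  H  [-0.34567 +0.53979 +1.00000]
B = K⁻¹H; ‖b₁‖=1.160132, ‖b₂‖=1.160132; λ = 2/(‖b₁‖+‖b₂‖) = 0.861971, sign → tz>0 ⇒ λ=+0.861971
r₁ = λ·B[:,0] = (+0.95458,-0.00171,-0.29795); r₂ = λ·B[:,1] = (+0.14679,+0.87291,+0.46528)
r₃ = r₁×r₂ = (+0.25929,-0.48788,+0.83351); SVD([r₁ r₂ r₃]) → R = UVᵀ:
  R  [+0.95458 +0.14679 +0.25929]
  R  [-0.00171 +0.87291 -0.48788]
  R  [-0.29795 +0.46528 +0.83351]
t = (+0.19406, -0.11097, +0.86197) m
tr R = 2.660994; θ = arccos((tr R − 1)/2) = 0.590797 rad = 33.850°
axis k = ((R−Rᵀ)₃₂, (R−Rᵀ)₁₃, (R−Rᵀ)₂₁) / (2 sinθ) = (+0.855588, +0.500200, -0.133301)
rvec = θ·k = (+0.505479, +0.295517, -0.078754)

rvec=(0.5055, 0.2955, -0.0788) tvec=(0.1941, -0.1110, 0.8620)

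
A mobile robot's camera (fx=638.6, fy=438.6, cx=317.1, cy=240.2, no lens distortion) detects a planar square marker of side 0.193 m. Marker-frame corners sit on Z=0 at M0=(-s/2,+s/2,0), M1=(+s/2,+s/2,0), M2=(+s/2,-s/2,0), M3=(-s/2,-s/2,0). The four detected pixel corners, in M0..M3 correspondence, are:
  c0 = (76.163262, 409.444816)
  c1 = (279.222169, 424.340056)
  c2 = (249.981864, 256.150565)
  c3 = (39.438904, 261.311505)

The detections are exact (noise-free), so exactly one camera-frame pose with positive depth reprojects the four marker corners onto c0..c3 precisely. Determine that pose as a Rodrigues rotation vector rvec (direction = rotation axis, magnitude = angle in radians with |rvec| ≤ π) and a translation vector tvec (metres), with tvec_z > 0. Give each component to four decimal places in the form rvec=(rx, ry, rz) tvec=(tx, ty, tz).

Intrinsics K: fx=638.6, fy=438.6, cx=317.1, cy=240.2
Marker side s = 0.193 m; corners in marker frame (Z=0):
  M0 = (-0.0965, +0.0965, 0)
  M1 = (+0.0965, +0.0965, 0)
  M2 = (+0.0965, -0.0965, 0)
  M3 = (-0.0965, -0.0965, 0)
Detected image corners:
  c0 = (76.163262, 409.444816) px
  c1 = (279.222169, 424.340056) px
  c2 = (249.981864, 256.150565) px
  c3 = (39.438904, 261.311505) px
Planar DLT: solve 8×8 A·h = b for H (H[2,2]=1):
  H  [+963.58514 +219.49092 +155.02280]
  H  [-198.31750 +915.37911 +339.89695]
  H  [-0.66608 +0.29374 +1.00000]
B = K⁻¹H; ‖b₁‖=1.958467, ‖b₂‖=1.958467; λ = 2/(‖b₁‖+‖b₂‖) = 0.510603, sign → tz>0 ⇒ λ=+0.510603
r₁ = λ·B[:,0] = (+0.93933,-0.04462,-0.34010); r₂ = λ·B[:,1] = (+0.10102,+0.98351,+0.14999)
r₃ = r₁×r₂ = (+0.32780,-0.17524,+0.92835); SVD([r₁ r₂ r₃]) → R = UVᵀ:
  R  [+0.93933 +0.10102 +0.32780]
  R  [-0.04462 +0.98351 -0.17524]
  R  [-0.34010 +0.14999 +0.92835]
t = (-0.12959, +0.11606, +0.51060) m
tr R = 2.851194; θ = arccos((tr R − 1)/2) = 0.388186 rad = 22.241°
axis k = ((R−Rᵀ)₃₂, (R−Rᵀ)₁₃, (R−Rᵀ)₂₁) / (2 sinθ) = (+0.429618, +0.882279, -0.192384)
rvec = θ·k = (+0.166772, +0.342489, -0.074681)

rvec=(0.1668, 0.3425, -0.0747) tvec=(-0.1296, 0.1161, 0.5106)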